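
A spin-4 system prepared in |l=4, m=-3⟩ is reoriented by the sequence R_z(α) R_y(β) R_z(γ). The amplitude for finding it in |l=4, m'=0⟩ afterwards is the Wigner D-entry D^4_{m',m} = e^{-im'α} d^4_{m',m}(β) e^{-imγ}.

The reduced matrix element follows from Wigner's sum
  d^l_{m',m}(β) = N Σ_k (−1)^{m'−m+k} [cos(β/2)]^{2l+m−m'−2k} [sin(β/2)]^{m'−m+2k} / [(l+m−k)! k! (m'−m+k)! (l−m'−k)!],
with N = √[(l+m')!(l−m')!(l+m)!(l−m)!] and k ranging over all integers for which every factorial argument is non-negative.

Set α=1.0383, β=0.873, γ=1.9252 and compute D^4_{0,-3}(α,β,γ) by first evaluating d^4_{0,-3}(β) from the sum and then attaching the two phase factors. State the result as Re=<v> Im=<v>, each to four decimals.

Re=-0.3737 Im=0.2078

D^4_{0,-3}(1.0383,0.873,1.9252) = e^{-i·0·1.0383}·d^4_{0,-3}(0.873)·e^{-i·-3·1.9252}. Compute d first:
With c≡cos(β/2)=0.906237 and s≡sin(β/2)=0.422770, N=[24·24·1·5040]^{1/2}=1703.830978
The bounds max(0,m−m')=0 and min(l+m,l−m')=1 give 2 terms
  k=0: (−1)^3·1703.8310/(144)·0.9062^5·0.4228^3 = -0.546495
  k=1: (−1)^4·1703.8310/(144)·0.9062^3·0.4228^5 = +0.118935
d^4_{0,-3}(0.873) = -0.546495 +0.118935 = -0.427559
Attach z-rotation phases: D = e^{-i(0)(1.0383)}·(-0.427559)·e^{-i(-3)(1.9252)} = -0.373653+0.207823i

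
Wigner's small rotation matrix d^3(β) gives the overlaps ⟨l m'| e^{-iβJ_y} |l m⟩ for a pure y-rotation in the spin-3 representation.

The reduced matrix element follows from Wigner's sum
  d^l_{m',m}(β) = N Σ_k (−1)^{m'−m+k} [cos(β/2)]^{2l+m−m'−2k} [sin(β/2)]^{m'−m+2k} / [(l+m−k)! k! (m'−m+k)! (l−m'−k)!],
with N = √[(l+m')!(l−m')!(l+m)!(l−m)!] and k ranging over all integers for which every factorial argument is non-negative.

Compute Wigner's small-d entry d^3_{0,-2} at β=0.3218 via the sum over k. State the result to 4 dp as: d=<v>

d=0.1299

d^3_{0,-2}(β=0.3218) via Wigner's sum:
With c≡cos(β/2)=0.987083 and s≡sin(β/2)=0.160207, N=[6·6·1·120]^{1/2}=65.726707
k∈{0,1} keeps every argument non-negative
  k=0: (−1)^2·65.7267/(12)·0.9871^4·0.1602^2 = +0.133456
  k=1: (−1)^3·65.7267/(12)·0.9871^2·0.1602^4 = -0.003516
d^3_{0,-2}(0.3218) = +0.133456 -0.003516 = +0.129940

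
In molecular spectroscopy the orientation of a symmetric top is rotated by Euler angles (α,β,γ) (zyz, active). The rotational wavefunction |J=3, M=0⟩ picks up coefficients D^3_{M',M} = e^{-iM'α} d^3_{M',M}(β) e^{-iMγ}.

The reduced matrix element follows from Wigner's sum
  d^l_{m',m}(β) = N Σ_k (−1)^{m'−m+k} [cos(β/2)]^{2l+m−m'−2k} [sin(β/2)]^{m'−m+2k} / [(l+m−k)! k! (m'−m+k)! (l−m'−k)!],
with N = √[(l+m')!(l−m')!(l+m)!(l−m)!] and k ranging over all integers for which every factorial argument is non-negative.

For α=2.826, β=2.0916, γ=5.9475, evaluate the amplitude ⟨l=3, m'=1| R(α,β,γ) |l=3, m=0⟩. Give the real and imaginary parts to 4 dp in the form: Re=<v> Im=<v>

D^3_{1,0}(2.826,2.0916,5.9475) = e^{-i·1·2.826}·d^3_{1,0}(2.0916)·e^{-i·0·5.9475}. Compute d first:
c=cos(2.0916/2)=0.501210, s=sin(2.0916/2)=0.865326; N=√[24·2·6·6]=41.569219
Admissible k: 0..2 (factorial args all ≥0)
  k=0: (−1)^1·41.5692/(12)·0.5012^5·0.8653^1 = -0.094813
  k=1: (−1)^2·41.5692/(4)·0.5012^3·0.8653^3 = +0.847831
  k=2: (−1)^3·41.5692/(12)·0.5012^1·0.8653^5 = -0.842381
d^3_{1,0}(2.0916) = -0.094813 +0.847831 -0.842381 = -0.089362
Attach z-rotation phases: D = e^{-i(1)(2.826)}·(-0.089362)·e^{-i(0)(5.9475)} = +0.084949+0.027736i

Re=0.0849 Im=0.0277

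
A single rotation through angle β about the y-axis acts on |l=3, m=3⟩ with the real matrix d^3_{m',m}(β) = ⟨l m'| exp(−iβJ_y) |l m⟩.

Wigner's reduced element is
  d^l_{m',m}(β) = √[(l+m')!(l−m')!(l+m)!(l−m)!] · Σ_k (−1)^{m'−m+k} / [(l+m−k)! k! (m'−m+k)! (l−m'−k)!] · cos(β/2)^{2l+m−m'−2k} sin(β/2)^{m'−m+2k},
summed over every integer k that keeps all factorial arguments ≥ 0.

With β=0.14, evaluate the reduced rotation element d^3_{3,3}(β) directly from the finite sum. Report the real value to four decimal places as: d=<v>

d^3_{3,3}(β=0.14) via Wigner's sum:
c=cos(0.14/2)=0.997551, s=sin(0.14/2)=0.069943; N=√[720·1·720·1]=720.000000
Admissible k: 0..0 (factorial args all ≥0)
  k=0: (−1)^0·720.0000/(720)·0.9976^6·0.0699^0 = +0.985396
d^3_{3,3}(0.14) = +0.985396

d=0.9854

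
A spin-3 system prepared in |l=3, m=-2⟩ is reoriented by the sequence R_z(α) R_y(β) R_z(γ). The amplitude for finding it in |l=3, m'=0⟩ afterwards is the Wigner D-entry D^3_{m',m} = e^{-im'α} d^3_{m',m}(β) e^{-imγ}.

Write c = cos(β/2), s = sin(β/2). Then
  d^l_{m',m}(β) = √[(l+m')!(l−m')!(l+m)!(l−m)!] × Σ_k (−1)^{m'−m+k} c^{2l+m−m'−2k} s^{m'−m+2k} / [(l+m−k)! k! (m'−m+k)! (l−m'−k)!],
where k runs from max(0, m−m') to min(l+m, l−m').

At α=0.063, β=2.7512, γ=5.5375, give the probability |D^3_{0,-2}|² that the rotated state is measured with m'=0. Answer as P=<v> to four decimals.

P=0.0336

First d^3_{0,-2}(β=2.7512), then the phase factors e^{-i(0)α} and e^{-i(-2)γ}:
With c≡cos(β/2)=0.193959 and s≡sin(β/2)=0.981010, N=[6·6·1·120]^{1/2}=65.726707
The bounds max(0,m−m')=0 and min(l+m,l−m')=1 give 2 terms
  k=0: (−1)^2·65.7267/(12)·0.1940^4·0.9810^2 = +0.007460
  k=1: (−1)^3·65.7267/(12)·0.1940^2·0.9810^4 = -0.190842
d^3_{0,-2}(2.7512) = +0.007460 -0.190842 = -0.183382
|D^3_{0,-2}|² = |d^3_{0,-2}(β)|² = (-0.183382)² = 0.033629 (the z-rotation phases have unit modulus)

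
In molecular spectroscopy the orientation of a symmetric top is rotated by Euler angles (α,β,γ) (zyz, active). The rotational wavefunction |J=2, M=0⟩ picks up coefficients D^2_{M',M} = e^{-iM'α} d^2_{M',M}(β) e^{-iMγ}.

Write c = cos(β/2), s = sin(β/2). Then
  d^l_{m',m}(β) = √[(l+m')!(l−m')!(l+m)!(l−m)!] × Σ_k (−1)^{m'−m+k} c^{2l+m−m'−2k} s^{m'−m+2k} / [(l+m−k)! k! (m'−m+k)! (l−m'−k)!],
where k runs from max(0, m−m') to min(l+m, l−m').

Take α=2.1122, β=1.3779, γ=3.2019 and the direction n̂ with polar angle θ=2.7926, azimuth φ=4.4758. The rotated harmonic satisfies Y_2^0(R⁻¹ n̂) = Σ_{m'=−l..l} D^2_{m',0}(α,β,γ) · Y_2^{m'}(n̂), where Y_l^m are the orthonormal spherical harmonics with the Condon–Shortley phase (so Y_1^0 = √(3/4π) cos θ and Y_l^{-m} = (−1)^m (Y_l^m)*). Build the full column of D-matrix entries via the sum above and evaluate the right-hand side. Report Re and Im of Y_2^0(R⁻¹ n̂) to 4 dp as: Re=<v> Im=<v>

Need the full column D^2_{m',0} for m'=−2..2 at α=2.1122, β=1.3779, γ=3.2019.
cos(β/2)=0.771914, sin(β/2)=0.635727
d^2_{-2,0}: single k=2 term ⇒ +0.589868;  D = -0.276560-0.521017i
d^2_{-1,0}: k∈[1..2] ⇒ +0.716231 -0.485799 = +0.230432;  D = -0.118751+0.197477i
d^2_{0,0}: k∈[0..2] ⇒ +0.355039 -0.963250 +0.163336 = -0.444875;  D = -0.444875+0.000000i
d^2_{1,0}: k∈[0..1] ⇒ -0.716231 +0.485799 = -0.230432;  D = +0.118751+0.197477i
d^2_{2,0}: single k=0 term ⇒ +0.589868;  D = -0.276560+0.521017i
Y_2^{m'}(θ=2.7926,φ=4.4758) and Σ D·Y over m':
  (-0.2766-0.5210i)·(-0.0402-0.0206i)  (-0.1188+0.1975i)·(+0.0582-0.2413i)  (-0.4449+0.0000i)·(+0.5201+0.0000i)  (+0.1188+0.1975i)·(-0.0582-0.2413i)  (-0.2766+0.5210i)·(-0.0402+0.0206i)
Y_2^0(R⁻¹ n̂) = -0.149115-0.000000i

Re=-0.1491 Im=0.0000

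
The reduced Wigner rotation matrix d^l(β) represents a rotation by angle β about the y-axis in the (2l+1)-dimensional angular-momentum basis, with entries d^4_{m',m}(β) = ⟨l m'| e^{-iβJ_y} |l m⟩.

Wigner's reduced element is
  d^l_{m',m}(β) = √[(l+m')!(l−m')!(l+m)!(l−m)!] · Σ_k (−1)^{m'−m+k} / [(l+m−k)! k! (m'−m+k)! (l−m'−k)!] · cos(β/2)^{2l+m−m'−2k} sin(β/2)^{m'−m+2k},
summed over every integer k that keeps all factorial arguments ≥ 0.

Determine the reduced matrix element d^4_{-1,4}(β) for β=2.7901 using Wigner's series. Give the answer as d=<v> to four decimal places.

d^4_{-1,4}(β=2.7901) via Wigner's sum:
c=cos(2.7901/2)=0.174843, s=sin(2.7901/2)=0.984596; N=√[6·120·40320·1]=5387.986637
k: max(0,(4)−(-1))=5 … min(4+(4),4−(-1))=5
  k=5: (−1)^0·5387.9866/(720)·0.1748^3·0.9846^5 = +0.037011
d^4_{-1,4}(2.7901) = +0.037011

d=0.0370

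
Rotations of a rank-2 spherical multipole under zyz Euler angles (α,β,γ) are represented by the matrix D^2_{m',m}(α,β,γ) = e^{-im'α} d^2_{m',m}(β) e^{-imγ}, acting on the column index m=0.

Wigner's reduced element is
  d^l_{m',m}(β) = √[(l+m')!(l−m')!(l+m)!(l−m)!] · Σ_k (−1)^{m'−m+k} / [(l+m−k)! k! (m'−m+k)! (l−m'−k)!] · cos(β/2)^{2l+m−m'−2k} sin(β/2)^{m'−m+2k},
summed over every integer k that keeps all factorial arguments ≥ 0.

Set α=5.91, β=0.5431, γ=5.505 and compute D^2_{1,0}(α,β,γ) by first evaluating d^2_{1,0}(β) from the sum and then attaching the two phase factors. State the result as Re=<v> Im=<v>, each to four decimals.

Re=-0.5046 Im=-0.1976

D^2_{1,0}(5.91,0.5431,5.505) = e^{-i·1·5.91}·d^2_{1,0}(0.5431)·e^{-i·0·5.505}. Compute d first:
Half-angle: c=0.963356, s=0.268225. N=√(6·1·2·2)=4.898979
k∈{0,1} keeps every argument non-negative
  k=0: (−1)^1·4.8990/(2)·0.9634^3·0.2682^1 = -0.587402
  k=1: (−1)^2·4.8990/(2)·0.9634^1·0.2682^3 = +0.045537
d^2_{1,0}(0.5431) = -0.587402 +0.045537 = -0.541866
Phases: e^{-i·(1)·5.91}=+0.931171+0.364583i, e^{-i·(0)·5.505}=+1.000000+0.000000i ⇒ D=-0.504570-0.197555i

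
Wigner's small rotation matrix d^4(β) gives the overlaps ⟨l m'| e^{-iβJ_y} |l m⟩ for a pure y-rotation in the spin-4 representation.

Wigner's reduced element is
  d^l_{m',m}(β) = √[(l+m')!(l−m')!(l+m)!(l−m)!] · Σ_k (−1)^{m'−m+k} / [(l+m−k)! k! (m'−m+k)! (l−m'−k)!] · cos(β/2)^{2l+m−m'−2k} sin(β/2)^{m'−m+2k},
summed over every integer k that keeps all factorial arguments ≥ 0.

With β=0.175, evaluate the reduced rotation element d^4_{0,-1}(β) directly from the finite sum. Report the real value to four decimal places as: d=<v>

d^4_{0,-1}(β=0.175) via Wigner's sum:
With c≡cos(β/2)=0.996174 and s≡sin(β/2)=0.087388, N=[24·24·6·120]^{1/2}=643.987578
k: max(0,(-1)−(0))=0 … min(4+(-1),4−(0))=3
  k=0: (−1)^1·643.9876/(144)·0.9962^7·0.0874^1 = -0.380466
  k=1: (−1)^2·643.9876/(24)·0.9962^5·0.0874^3 = +0.017567
  k=2: (−1)^3·643.9876/(24)·0.9962^3·0.0874^5 = -0.000135
  k=3: (−1)^4·643.9876/(144)·0.9962^1·0.0874^7 = +0.000000
d^4_{0,-1}(0.175) = -0.380466 +0.017567 -0.000135 +0.000000 = -0.363034

d=-0.3630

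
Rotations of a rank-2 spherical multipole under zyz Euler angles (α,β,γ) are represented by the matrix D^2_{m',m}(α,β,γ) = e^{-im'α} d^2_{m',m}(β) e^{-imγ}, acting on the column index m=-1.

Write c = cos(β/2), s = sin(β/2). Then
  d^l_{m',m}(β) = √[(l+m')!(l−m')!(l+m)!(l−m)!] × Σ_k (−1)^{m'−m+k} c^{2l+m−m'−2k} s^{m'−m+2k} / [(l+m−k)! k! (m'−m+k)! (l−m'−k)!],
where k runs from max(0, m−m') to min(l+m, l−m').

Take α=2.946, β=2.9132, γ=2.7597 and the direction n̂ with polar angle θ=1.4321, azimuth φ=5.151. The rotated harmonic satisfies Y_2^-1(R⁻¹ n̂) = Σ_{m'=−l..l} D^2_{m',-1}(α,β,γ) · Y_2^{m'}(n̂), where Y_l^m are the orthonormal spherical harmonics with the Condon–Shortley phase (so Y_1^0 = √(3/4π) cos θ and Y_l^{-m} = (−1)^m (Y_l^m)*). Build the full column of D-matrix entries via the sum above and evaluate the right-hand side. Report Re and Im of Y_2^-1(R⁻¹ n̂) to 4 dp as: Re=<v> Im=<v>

Need the full column D^2_{m',-1} for m'=−2..2 at α=2.946, β=2.9132, γ=2.7597.
cos(β/2)=0.113948, sin(β/2)=0.993487
d^2_{-2,-1}: single k=1 term ⇒ +0.002940;  D = -0.002104+0.002053i
d^2_{-1,-1}: k∈[0..1] ⇒ +0.000169 -0.038447 = -0.038278;  D = -0.032071+0.020897i
d^2_{0,-1}: k∈[0..1] ⇒ -0.003600 +0.273697 = +0.270096;  D = -0.250639+0.100659i
d^2_{1,-1}: k∈[0..1] ⇒ +0.038447 -0.974200 = -0.935753;  D = -0.919561+0.173324i
d^2_{2,-1}: single k=0 term ⇒ -0.223472;  D = +0.223463+0.002077i
Y_2^{m'}(θ=1.4321,φ=5.151) and Σ D·Y over m':
  (-0.0021+0.0021i)·(-0.2422+0.2914i)  (-0.0321+0.0209i)·(+0.0449+0.0958i)  (-0.2506+0.1007i)·(-0.2973+0.0000i)  (-0.9196+0.1733i)·(-0.0449+0.0958i)  (+0.2235+0.0021i)·(-0.2422-0.2914i)
Y_2^-1(R⁻¹ n̂) = +0.042175-0.194630i

Re=0.0422 Im=-0.1946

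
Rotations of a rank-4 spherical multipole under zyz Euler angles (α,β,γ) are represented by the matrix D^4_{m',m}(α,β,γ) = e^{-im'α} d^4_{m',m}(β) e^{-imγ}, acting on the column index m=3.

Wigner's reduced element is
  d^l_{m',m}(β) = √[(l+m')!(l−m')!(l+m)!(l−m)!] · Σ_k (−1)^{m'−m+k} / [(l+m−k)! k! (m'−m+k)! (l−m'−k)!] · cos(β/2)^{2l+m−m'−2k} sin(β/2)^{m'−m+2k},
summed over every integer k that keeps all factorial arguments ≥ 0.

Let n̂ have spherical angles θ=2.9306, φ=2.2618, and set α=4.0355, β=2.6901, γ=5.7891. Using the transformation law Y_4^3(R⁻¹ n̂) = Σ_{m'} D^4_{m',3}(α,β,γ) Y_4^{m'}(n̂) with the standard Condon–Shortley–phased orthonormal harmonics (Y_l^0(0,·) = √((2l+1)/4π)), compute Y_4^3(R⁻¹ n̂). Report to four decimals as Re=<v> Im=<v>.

Re=-0.1374 Im=-0.0329

Need the full column D^4_{m',3} for m'=−4..4 at α=4.0355, β=2.6901, γ=5.7891.
cos(β/2)=0.223834, sin(β/2)=0.974627
d^4_{-4,3}: single k=7 term ⇒ +0.528860;  D = +0.179106-0.497608i
d^4_{-3,3}: k∈[6..7] ⇒ +0.300594 -0.814158 = -0.513564;  D = -0.267737-0.438251i
d^4_{-2,3}: k∈[5..6] ⇒ +0.110702 -0.699616 = -0.588914;  D = +0.584060+0.075455i
d^4_{-1,3}: k∈[4..5] ⇒ +0.029962 -0.340842 = -0.310880;  D = -0.224171+0.215392i
d^4_{0,3}: k∈[3..4] ⇒ +0.006155 -0.116690 = -0.110535;  D = -0.009774-0.110102i
d^4_{1,3}: k∈[2..3] ⇒ +0.000948 -0.029962 = -0.029014;  D = +0.024136+0.016103i
d^4_{2,3}: k∈[1..2] ⇒ +0.000103 -0.005839 = -0.005736;  D = -0.005471+0.001726i
d^4_{3,3}: k∈[0..1] ⇒ +0.000006 -0.000836 = -0.000830;  D = +0.000301-0.000773i
d^4_{4,3}: single k=0 term ⇒ -0.000078;  D = +0.000039+0.000067i
Y_4^{m'}(θ=2.9306,φ=2.2618) and Σ D·Y over m':
  (+0.1791-0.4976i)·(-0.0008-0.0003i)  (-0.2677-0.4383i)·(-0.0099+0.0054i)  (+0.5841+0.0755i)·(-0.0157+0.0820i)  (-0.2242+0.2154i)·(+0.2280+0.2757i)  (-0.0098-0.1101i)·(+0.6678+0.0000i)  (+0.0241+0.0161i)·(-0.2280+0.2757i)  (-0.0055+0.0017i)·(-0.0157-0.0820i)  (+0.0003-0.0008i)·(+0.0099+0.0054i)  (+0.0000+0.0001i)·(-0.0008+0.0003i)
Y_4^3(R⁻¹ n̂) = -0.137371-0.032877i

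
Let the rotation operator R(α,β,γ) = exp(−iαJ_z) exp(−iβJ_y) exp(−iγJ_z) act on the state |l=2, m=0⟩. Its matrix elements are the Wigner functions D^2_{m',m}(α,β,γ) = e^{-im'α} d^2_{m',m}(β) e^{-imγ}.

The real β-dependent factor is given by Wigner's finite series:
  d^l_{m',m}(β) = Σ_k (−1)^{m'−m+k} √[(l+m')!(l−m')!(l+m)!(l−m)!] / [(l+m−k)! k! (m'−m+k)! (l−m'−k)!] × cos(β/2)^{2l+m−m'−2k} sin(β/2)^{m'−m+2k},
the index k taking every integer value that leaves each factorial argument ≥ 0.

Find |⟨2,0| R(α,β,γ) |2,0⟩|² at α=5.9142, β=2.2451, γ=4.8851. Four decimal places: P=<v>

P=0.0072

D^2_{0,0}(5.9142,2.2451,4.8851) = e^{-i·0·5.9142}·d^2_{0,0}(2.2451)·e^{-i·0·4.8851}. Compute d first:
c=cos(2.2451/2)=0.433386, s=sin(2.2451/2)=0.901209; N=√[2·2·2·2]=4.000000
k: max(0,(0)−(0))=0 … min(2+(0),2−(0))=2
  k=0: (−1)^0·4.0000/(4)·0.4334^4·0.9012^0 = +0.035278
  k=1: (−1)^1·4.0000/(1)·0.4334^2·0.9012^2 = -0.610183
  k=2: (−1)^2·4.0000/(4)·0.4334^0·0.9012^4 = +0.659631
d^2_{0,0}(2.2451) = +0.035278 -0.610183 +0.659631 = +0.084726
|D^2_{0,0}|² = |d^2_{0,0}(β)|² = (+0.084726)² = 0.007178 (the z-rotation phases have unit modulus)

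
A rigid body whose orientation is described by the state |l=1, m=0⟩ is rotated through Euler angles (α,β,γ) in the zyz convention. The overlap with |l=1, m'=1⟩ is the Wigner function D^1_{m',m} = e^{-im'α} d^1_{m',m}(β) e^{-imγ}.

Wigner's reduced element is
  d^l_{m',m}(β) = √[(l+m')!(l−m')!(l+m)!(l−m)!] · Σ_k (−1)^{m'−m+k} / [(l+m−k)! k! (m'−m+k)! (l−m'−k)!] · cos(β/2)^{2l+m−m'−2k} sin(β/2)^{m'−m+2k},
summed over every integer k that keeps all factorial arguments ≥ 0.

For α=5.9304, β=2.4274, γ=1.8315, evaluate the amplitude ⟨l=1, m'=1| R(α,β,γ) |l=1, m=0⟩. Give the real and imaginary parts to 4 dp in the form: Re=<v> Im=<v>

Re=-0.4346 Im=-0.1600

Split into d^1_{1,0}(β=2.4274) × two z-phases.
With c≡cos(β/2)=0.349555 and s≡sin(β/2)=0.936916, N=[2·1·1·1]^{1/2}=1.414214
k: max(0,(0)−(1))=0 … min(1+(0),1−(1))=0
  k=0: (−1)^1·1.4142/(1)·0.3496^1·0.9369^1 = -0.463160
d^1_{1,0}(2.4274) = -0.463160
Attach z-rotation phases: D = e^{-i(1)(5.9304)}·(-0.463160)·e^{-i(0)(1.8315)} = -0.434636-0.160028i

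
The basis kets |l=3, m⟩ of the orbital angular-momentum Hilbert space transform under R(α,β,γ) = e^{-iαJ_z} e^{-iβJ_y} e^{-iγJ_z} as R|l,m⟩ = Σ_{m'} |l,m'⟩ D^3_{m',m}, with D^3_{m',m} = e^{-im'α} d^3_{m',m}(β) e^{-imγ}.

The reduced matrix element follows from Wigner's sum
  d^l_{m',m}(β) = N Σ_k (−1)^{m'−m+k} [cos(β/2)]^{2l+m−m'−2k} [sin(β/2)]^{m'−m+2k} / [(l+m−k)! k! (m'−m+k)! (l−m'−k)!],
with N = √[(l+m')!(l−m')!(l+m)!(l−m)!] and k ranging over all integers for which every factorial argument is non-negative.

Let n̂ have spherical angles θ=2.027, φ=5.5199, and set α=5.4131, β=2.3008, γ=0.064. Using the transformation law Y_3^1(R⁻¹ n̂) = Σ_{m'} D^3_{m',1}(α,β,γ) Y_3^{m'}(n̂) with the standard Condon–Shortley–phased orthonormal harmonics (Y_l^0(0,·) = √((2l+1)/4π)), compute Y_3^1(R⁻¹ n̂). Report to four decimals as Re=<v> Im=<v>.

Re=0.3027 Im=-0.1309

Need the full column D^3_{m',1} for m'=−3..3 at α=5.4131, β=2.3008, γ=0.064.
cos(β/2)=0.408122, sin(β/2)=0.912927
d^3_{-3,1}: single k=4 term ⇒ +0.448096;  D = -0.400047-0.201872i
d^3_{-2,1}: k∈[3..4] ⇒ +0.327122 -0.818411 = -0.491289;  D = +0.113616+0.477971i
d^3_{-1,1}: k∈[2..4] ⇒ +0.138735 -0.925583 +0.578918 = -0.207930;  D = -0.123626+0.167188i
d^3_{0,1}: k∈[1..3] ⇒ +0.035808 -0.537516 +0.896524 = +0.394816;  D = +0.394007-0.025251i
d^3_{1,1}: k∈[0..2] ⇒ +0.004621 -0.184980 +0.694187 = +0.513829;  D = +0.355738+0.370770i
d^3_{2,1}: k∈[0..1] ⇒ -0.032688 +0.327122 = +0.294434;  D = -0.030968+0.292801i
d^3_{3,1}: single k=0 term ⇒ +0.089553;  D = -0.074146+0.050220i
Y_3^{m'}(θ=2.027,φ=5.5199) and Σ D·Y over m':
  (-0.4000-0.2019i)·(-0.1988+0.2271i)  (+0.1136+0.4780i)·(-0.0160-0.3625i)  (-0.1236+0.1672i)·(-0.0062-0.0059i)  (+0.3940-0.0253i)·(+0.3337+0.0000i)  (+0.3557+0.3708i)·(+0.0062-0.0059i)  (-0.0310+0.2928i)·(-0.0160+0.3625i)  (-0.0741+0.0502i)·(+0.1988+0.2271i)
Y_3^1(R⁻¹ n̂) = +0.302678-0.130896i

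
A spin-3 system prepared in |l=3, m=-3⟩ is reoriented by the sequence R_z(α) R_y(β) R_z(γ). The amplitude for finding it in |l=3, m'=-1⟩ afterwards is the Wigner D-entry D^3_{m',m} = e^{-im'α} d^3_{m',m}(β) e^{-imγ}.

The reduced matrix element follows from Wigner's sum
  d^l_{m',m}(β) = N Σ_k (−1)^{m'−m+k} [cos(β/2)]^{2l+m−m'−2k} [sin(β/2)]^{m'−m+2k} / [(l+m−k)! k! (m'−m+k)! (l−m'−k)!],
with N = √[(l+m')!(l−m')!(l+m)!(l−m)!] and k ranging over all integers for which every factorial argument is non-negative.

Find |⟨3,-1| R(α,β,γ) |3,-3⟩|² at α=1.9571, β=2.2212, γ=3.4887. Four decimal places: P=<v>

Split into d^3_{-1,-3}(β=2.2212) × two z-phases.
Half-angle: c=0.444124, s=0.895965. N=√(2·24·1·720)=185.903201
k∈{0} keeps every argument non-negative
  k=0: (−1)^2·185.9032/(48)·0.4441^4·0.8960^2 = +0.120961
d^3_{-1,-3}(2.2212) = +0.120961
|D^3_{-1,-3}|² = |d^3_{-1,-3}(β)|² = (+0.120961)² = 0.014632 (the z-rotation phases have unit modulus)

P=0.0146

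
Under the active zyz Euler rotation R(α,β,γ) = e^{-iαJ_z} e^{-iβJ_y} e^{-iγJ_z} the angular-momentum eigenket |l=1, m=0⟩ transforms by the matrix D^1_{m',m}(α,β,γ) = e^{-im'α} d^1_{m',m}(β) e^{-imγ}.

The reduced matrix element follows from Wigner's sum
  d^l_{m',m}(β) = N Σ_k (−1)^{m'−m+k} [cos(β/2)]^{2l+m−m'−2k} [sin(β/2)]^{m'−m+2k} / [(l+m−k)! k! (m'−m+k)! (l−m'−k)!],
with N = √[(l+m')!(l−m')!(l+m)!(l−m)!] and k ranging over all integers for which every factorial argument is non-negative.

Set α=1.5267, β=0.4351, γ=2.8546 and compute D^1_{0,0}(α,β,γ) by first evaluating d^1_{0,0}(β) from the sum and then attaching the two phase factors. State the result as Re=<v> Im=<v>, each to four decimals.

Re=0.9068 Im=0.0000

D^1_{0,0}(1.5267,0.4351,2.8546) = e^{-i·0·1.5267}·d^1_{0,0}(0.4351)·e^{-i·0·2.8546}. Compute d first:
Half-angle: c=0.976429, s=0.215838. N=√(1·1·1·1)=1.000000
Admissible k: 0..1 (factorial args all ≥0)
  k=0: (−1)^0·1.0000/(1)·0.9764^2·0.2158^0 = +0.953414
  k=1: (−1)^1·1.0000/(1)·0.9764^0·0.2158^2 = -0.046586
d^1_{0,0}(0.4351) = +0.953414 -0.046586 = +0.906828
Phases: e^{-i·(0)·1.5267}=+1.000000+0.000000i, e^{-i·(0)·2.8546}=+1.000000+0.000000i ⇒ D=+0.906828+0.000000i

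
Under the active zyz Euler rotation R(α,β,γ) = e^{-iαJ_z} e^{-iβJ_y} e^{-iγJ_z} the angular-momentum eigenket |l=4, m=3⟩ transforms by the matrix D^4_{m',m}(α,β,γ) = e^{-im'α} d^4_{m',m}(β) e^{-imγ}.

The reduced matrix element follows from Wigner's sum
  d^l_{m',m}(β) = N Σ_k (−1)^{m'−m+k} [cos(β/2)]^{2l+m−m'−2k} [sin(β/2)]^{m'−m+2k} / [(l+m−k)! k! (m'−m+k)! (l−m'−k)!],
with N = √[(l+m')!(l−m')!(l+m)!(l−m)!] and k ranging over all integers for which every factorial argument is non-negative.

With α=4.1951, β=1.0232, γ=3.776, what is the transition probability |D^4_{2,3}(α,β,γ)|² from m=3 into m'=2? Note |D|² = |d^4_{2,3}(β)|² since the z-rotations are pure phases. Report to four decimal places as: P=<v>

P=0.0015

Split into d^4_{2,3}(β=1.0232) × two z-phases.
Half-angle: c=0.871962, s=0.489573. N=√(720·2·5040·1)=2693.993318
k: max(0,(3)−(2))=1 … min(4+(3),4−(2))=2
  k=1: (−1)^0·2693.9933/(720)·0.8720^7·0.4896^1 = +0.702046
  k=2: (−1)^1·2693.9933/(240)·0.8720^5·0.4896^3 = -0.663936
d^4_{2,3}(1.0232) = +0.702046 -0.663936 = +0.038110
|D^4_{2,3}|² = |d^4_{2,3}(β)|² = (+0.038110)² = 0.001452 (the z-rotation phases have unit modulus)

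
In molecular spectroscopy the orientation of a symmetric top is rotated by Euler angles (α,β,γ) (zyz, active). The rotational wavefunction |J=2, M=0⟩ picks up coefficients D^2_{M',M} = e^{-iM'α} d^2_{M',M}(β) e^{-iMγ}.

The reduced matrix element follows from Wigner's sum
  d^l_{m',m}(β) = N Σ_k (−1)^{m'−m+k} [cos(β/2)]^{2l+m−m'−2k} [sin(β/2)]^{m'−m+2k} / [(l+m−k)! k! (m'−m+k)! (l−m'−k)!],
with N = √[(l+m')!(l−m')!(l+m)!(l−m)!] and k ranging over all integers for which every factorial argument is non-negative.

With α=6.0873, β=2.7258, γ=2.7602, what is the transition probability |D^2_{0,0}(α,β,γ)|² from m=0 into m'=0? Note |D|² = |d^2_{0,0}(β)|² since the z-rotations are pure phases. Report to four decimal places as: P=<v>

P=0.5704

Split into d^2_{0,0}(β=2.7258) × two z-phases.
c=cos(2.7258/2)=0.206402, s=sin(2.7258/2)=0.978467; N=√[2·2·2·2]=4.000000
Admissible k: 0..2 (factorial args all ≥0)
  k=0: (−1)^0·4.0000/(4)·0.2064^4·0.9785^0 = +0.001815
  k=1: (−1)^1·4.0000/(1)·0.2064^2·0.9785^2 = -0.163147
  k=2: (−1)^2·4.0000/(4)·0.2064^0·0.9785^4 = +0.916611
d^2_{0,0}(2.7258) = +0.001815 -0.163147 +0.916611 = +0.755279
|D^2_{0,0}|² = |d^2_{0,0}(β)|² = (+0.755279)² = 0.570446 (the z-rotation phases have unit modulus)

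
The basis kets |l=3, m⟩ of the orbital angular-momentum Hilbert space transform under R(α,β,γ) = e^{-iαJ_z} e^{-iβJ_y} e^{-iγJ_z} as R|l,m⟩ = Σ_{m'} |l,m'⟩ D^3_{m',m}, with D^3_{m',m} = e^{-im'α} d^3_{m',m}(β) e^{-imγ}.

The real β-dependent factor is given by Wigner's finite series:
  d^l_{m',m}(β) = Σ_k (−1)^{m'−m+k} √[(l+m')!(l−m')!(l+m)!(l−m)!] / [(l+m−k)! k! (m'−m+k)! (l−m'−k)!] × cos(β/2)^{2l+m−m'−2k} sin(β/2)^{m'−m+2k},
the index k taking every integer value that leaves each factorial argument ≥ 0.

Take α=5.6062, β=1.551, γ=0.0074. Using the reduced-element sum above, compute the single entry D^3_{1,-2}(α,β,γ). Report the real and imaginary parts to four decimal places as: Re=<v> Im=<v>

Re=-0.3160 Im=-0.2618

First d^3_{1,-2}(β=1.551), then the phase factors e^{-i(1)α} and e^{-i(-2)γ}:
c=cos(1.551/2)=0.714071, s=sin(1.551/2)=0.700073; N=√[24·2·1·120]=75.894664
k∈{0,1} keeps every argument non-negative
  k=0: (−1)^3·75.8947/(12)·0.7141^3·0.7001^3 = -0.790105
  k=1: (−1)^4·75.8947/(24)·0.7141^1·0.7001^5 = +0.379716
d^3_{1,-2}(1.551) = -0.790105 +0.379716 = -0.410389
Phases: e^{-i·(1)·5.6062}=+0.779465+0.626446i, e^{-i·(-2)·0.0074}=+0.999890+0.014799i ⇒ D=-0.316044-0.261792i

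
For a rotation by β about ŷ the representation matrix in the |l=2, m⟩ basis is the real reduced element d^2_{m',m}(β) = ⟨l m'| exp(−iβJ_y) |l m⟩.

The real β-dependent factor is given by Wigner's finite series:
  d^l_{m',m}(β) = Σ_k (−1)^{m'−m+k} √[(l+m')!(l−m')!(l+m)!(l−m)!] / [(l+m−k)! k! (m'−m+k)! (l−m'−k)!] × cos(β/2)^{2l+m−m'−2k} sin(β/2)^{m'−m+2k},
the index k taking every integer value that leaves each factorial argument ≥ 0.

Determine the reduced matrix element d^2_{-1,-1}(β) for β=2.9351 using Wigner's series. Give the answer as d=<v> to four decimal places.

d=-0.0314

d^2_{-1,-1}(β=2.9351) via Wigner's sum:
With c≡cos(β/2)=0.103063 and s≡sin(β/2)=0.994675, N=[1·6·1·6]^{1/2}=6.000000
The bounds max(0,m−m')=0 and min(l+m,l−m')=1 give 2 terms
  k=0: (−1)^0·6.0000/(6)·0.1031^4·0.9947^0 = +0.000113
  k=1: (−1)^1·6.0000/(2)·0.1031^2·0.9947^2 = -0.031527
d^2_{-1,-1}(2.9351) = +0.000113 -0.031527 = -0.031415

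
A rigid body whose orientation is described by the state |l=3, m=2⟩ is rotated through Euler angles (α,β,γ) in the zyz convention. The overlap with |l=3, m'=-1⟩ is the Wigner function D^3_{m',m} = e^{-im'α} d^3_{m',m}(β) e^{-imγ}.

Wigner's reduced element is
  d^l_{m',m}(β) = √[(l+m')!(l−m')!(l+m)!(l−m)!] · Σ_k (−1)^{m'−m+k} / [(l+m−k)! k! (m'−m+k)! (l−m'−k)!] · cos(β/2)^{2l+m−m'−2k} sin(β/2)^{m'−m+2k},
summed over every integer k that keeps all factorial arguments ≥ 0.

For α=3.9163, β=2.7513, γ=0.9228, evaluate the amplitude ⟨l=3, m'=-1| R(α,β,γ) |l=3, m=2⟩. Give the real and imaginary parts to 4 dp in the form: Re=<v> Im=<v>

Re=0.2462 Im=-0.4508

D^3_{-1,2}(3.9163,2.7513,0.9228) = e^{-i·-1·3.9163}·d^3_{-1,2}(2.7513)·e^{-i·2·0.9228}. Compute d first:
With c≡cos(β/2)=0.193910 and s≡sin(β/2)=0.981019, N=[2·24·120·1]^{1/2}=75.894664
k: max(0,(2)−(-1))=3 … min(3+(2),3−(-1))=4
  k=3: (−1)^0·75.8947/(12)·0.1939^3·0.9810^3 = +0.043538
  k=4: (−1)^1·75.8947/(24)·0.1939^1·0.9810^5 = -0.557171
d^3_{-1,2}(2.7513) = +0.043538 -0.557171 = -0.513633
D = (-0.714626-0.699507i)·(-0.513633)·(-0.271358-0.962478i) = +0.246205-0.450779i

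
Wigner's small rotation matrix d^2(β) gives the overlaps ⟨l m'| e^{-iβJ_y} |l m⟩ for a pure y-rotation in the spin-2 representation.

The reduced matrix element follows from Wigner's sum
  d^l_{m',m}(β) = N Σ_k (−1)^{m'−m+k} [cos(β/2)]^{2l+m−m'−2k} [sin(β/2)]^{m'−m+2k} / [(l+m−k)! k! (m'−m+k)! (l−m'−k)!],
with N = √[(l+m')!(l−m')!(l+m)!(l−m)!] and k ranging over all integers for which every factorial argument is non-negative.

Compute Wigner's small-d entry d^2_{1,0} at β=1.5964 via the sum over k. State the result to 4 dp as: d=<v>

d=0.0313

d^2_{1,0}(β=1.5964) via Wigner's sum:
c=cos(1.5964/2)=0.697997, s=sin(1.5964/2)=0.716101; N=√[6·1·2·2]=4.898979
Admissible k: 0..1 (factorial args all ≥0)
  k=0: (−1)^1·4.8990/(2)·0.6980^3·0.7161^1 = -0.596500
  k=1: (−1)^2·4.8990/(2)·0.6980^1·0.7161^3 = +0.627844
d^2_{1,0}(1.5964) = -0.596500 +0.627844 = +0.031344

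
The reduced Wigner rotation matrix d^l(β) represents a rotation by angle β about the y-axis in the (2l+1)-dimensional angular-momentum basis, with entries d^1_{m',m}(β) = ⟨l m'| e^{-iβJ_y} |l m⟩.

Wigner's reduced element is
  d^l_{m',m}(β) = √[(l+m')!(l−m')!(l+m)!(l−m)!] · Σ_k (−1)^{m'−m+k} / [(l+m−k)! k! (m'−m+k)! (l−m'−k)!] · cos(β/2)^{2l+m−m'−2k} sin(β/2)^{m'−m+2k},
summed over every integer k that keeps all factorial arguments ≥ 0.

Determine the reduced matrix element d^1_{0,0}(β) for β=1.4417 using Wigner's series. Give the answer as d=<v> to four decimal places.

d^1_{0,0}(β=1.4417) via Wigner's sum:
c=cos(1.4417/2)=0.751245, s=sin(1.4417/2)=0.660023; N=√[1·1·1·1]=1.000000
The bounds max(0,m−m')=0 and min(l+m,l−m')=1 give 2 terms
  k=0: (−1)^0·1.0000/(1)·0.7512^2·0.6600^0 = +0.564369
  k=1: (−1)^1·1.0000/(1)·0.7512^0·0.6600^2 = -0.435631
d^1_{0,0}(1.4417) = +0.564369 -0.435631 = +0.128738

d=0.1287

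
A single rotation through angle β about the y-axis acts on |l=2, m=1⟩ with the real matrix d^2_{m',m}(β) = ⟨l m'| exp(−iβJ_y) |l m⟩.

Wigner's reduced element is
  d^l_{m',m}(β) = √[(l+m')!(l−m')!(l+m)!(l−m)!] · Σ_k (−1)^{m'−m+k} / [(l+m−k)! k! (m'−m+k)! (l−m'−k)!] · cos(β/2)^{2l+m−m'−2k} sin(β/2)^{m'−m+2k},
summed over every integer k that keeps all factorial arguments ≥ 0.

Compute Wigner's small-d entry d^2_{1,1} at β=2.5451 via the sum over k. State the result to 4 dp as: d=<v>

d^2_{1,1}(β=2.5451) via Wigner's sum:
Half-angle: c=0.293844, s=0.955853. N=√(6·1·6·1)=6.000000
k: max(0,(1)−(1))=0 … min(2+(1),2−(1))=1
  k=0: (−1)^0·6.0000/(6)·0.2938^4·0.9559^0 = +0.007455
  k=1: (−1)^1·6.0000/(2)·0.2938^2·0.9559^2 = -0.236667
d^2_{1,1}(2.5451) = +0.007455 -0.236667 = -0.229212

d=-0.2292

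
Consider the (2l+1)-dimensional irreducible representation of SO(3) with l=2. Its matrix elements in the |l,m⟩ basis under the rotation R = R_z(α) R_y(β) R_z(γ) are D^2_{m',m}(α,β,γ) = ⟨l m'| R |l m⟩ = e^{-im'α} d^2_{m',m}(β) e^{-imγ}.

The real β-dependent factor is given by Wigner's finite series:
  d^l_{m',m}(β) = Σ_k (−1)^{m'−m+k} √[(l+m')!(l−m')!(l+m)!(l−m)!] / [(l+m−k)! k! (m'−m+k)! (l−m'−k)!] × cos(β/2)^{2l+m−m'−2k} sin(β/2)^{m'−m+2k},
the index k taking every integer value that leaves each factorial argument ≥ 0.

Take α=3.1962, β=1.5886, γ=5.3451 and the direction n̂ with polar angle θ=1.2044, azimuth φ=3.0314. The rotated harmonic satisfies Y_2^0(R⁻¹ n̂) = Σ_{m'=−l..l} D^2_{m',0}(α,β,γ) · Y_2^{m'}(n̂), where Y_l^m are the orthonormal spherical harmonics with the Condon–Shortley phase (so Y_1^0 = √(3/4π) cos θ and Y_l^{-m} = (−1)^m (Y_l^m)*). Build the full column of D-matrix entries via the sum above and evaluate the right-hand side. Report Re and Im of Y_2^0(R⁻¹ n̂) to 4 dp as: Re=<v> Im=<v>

Need the full column D^2_{m',0} for m'=−2..2 at α=3.1962, β=1.5886, γ=5.3451.
cos(β/2)=0.700784, sin(β/2)=0.713373
d^2_{-2,0}: single k=2 term ⇒ +0.612178;  D = +0.608531+0.066726i
d^2_{-1,0}: k∈[1..2] ⇒ +0.601375 -0.623176 = -0.021800;  D = +0.021768+0.001190i
d^2_{0,0}: k∈[0..2] ⇒ +0.241178 -0.999683 +0.258981 = -0.499525;  D = -0.499525+0.000000i
d^2_{1,0}: k∈[0..1] ⇒ -0.601375 +0.623176 = +0.021800;  D = -0.021768+0.001190i
d^2_{2,0}: single k=0 term ⇒ +0.612178;  D = +0.608531-0.066726i
Y_2^{m'}(θ=1.2044,φ=3.0314) and Σ D·Y over m':
  (+0.6085+0.0667i)·(+0.3286+0.0736i)  (+0.0218+0.0012i)·(-0.2568-0.0284i)  (-0.4995+0.0000i)·(-0.1940+0.0000i)  (-0.0218+0.0012i)·(+0.2568-0.0284i)  (+0.6085-0.0667i)·(+0.3286-0.0736i)
Y_2^0(R⁻¹ n̂) = +0.475819+0.000000i

Re=0.4758 Im=0.0000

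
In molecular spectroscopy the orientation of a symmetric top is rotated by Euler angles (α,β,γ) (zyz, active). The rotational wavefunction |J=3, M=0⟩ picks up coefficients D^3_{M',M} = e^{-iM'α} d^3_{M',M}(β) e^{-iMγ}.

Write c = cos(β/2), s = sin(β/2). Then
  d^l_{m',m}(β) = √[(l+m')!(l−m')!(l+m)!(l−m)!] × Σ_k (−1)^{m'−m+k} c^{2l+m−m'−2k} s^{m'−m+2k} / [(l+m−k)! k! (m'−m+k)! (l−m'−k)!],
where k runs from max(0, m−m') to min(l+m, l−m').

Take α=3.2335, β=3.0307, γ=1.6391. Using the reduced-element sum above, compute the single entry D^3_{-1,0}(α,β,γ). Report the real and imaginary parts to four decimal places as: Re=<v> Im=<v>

First d^3_{-1,0}(β=3.0307), then the phase factors e^{-i(-1)α} and e^{-i(0)γ}:
c=cos(3.0307/2)=0.055418, s=sin(3.0307/2)=0.998463; N=√[2·24·6·6]=41.569219
The bounds max(0,m−m')=1 and min(l+m,l−m')=3 give 3 terms
  k=1: (−1)^0·41.5692/(12)·0.0554^5·0.9985^1 = +0.000002
  k=2: (−1)^1·41.5692/(4)·0.0554^3·0.9985^3 = -0.001761
  k=3: (−1)^2·41.5692/(12)·0.0554^1·0.9985^5 = +0.190503
d^3_{-1,0}(3.0307) = +0.000002 -0.001761 +0.190503 = +0.188744
Attach z-rotation phases: D = e^{-i(-1)(3.2335)}·(+0.188744)·e^{-i(0)(1.6391)} = -0.187947-0.017323i

Re=-0.1879 Im=-0.0173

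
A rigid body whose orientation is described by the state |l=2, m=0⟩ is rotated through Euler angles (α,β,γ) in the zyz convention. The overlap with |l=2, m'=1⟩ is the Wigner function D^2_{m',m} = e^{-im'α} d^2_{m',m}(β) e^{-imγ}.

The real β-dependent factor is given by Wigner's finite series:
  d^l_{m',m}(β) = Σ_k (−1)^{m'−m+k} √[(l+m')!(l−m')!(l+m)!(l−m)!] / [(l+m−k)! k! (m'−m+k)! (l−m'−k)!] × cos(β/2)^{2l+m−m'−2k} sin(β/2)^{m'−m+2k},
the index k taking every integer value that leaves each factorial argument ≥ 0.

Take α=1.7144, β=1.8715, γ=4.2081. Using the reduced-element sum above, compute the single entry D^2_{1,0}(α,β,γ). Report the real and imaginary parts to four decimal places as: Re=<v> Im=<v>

Re=-0.0496 Im=-0.3429

D^2_{1,0}(1.7144,1.8715,4.2081) = e^{-i·1·1.7144}·d^2_{1,0}(1.8715)·e^{-i·0·4.2081}. Compute d first:
Half-angle: c=0.593215, s=0.805044. N=√(6·1·2·2)=4.898979
k∈{0,1} keeps every argument non-negative
  k=0: (−1)^1·4.8990/(2)·0.5932^3·0.8050^1 = -0.411653
  k=1: (−1)^2·4.8990/(2)·0.5932^1·0.8050^3 = +0.758135
d^2_{1,0}(1.8715) = -0.411653 +0.758135 = +0.346482
D = (-0.143111-0.989707i)·(+0.346482)·(+1.000000+0.000000i) = -0.049585-0.342916i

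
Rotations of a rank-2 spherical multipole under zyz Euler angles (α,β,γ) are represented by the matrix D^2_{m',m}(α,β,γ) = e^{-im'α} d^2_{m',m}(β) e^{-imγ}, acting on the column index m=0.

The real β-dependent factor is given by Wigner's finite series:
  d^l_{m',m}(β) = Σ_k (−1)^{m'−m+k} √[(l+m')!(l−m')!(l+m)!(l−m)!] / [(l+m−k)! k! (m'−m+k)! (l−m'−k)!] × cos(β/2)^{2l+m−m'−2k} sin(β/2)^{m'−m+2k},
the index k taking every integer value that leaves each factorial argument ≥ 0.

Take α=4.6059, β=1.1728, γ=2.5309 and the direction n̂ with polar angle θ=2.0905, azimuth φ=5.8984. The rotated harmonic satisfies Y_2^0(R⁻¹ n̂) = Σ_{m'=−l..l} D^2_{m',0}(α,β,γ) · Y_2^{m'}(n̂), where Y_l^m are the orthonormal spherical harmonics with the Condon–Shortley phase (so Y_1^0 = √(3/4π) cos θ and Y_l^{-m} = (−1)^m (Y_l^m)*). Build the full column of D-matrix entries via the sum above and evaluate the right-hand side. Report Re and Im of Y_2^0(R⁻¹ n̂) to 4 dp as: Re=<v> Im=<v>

Re=-0.3147 Im=0.0000

Need the full column D^2_{m',0} for m'=−2..2 at α=4.6059, β=1.1728, γ=2.5309.
cos(β/2)=0.832938, sin(β/2)=0.553366
d^2_{-2,0}: single k=2 term ⇒ +0.520387;  D = -0.508629+0.109995i
d^2_{-1,0}: k∈[1..2] ⇒ +0.783297 -0.345721 = +0.437576;  D = -0.046509-0.435097i
d^2_{0,0}: k∈[0..2] ⇒ +0.481339 -0.849788 +0.093767 = -0.274682;  D = -0.274682+0.000000i
d^2_{1,0}: k∈[0..1] ⇒ -0.783297 +0.345721 = -0.437576;  D = +0.046509-0.435097i
d^2_{2,0}: single k=0 term ⇒ +0.520387;  D = -0.508629-0.109995i
Y_2^{m'}(θ=2.0905,φ=5.8984) and Σ D·Y over m':
  (-0.5086+0.1100i)·(+0.2090+0.2025i)  (-0.0465-0.4351i)·(-0.3087-0.1250i)  (-0.2747+0.0000i)·(-0.0820+0.0000i)  (+0.0465-0.4351i)·(+0.3087-0.1250i)  (-0.5086-0.1100i)·(+0.2090-0.2025i)
Y_2^0(R⁻¹ n̂) = -0.314685+0.000000i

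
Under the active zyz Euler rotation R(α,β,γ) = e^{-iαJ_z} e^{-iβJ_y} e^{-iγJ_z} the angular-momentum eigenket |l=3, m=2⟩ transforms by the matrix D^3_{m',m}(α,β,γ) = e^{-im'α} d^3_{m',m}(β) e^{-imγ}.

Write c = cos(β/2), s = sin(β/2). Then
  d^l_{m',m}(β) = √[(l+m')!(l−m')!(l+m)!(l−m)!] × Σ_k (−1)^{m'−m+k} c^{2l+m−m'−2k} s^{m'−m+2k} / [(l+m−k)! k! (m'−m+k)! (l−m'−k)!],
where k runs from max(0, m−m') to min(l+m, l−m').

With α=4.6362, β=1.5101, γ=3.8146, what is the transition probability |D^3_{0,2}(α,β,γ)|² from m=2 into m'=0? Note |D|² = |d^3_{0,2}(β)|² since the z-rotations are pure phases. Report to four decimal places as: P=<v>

Split into d^3_{0,2}(β=1.5101) × two z-phases.
Half-angle: c=0.728237, s=0.685325. N=√(6·6·120·1)=65.726707
The bounds max(0,m−m')=2 and min(l+m,l−m')=3 give 2 terms
  k=2: (−1)^0·65.7267/(12)·0.7282^4·0.6853^2 = +0.723512
  k=3: (−1)^1·65.7267/(12)·0.7282^2·0.6853^4 = -0.640756
d^3_{0,2}(1.5101) = +0.723512 -0.640756 = +0.082755
|D^3_{0,2}|² = |d^3_{0,2}(β)|² = (+0.082755)² = 0.006848 (the z-rotation phases have unit modulus)

P=0.0068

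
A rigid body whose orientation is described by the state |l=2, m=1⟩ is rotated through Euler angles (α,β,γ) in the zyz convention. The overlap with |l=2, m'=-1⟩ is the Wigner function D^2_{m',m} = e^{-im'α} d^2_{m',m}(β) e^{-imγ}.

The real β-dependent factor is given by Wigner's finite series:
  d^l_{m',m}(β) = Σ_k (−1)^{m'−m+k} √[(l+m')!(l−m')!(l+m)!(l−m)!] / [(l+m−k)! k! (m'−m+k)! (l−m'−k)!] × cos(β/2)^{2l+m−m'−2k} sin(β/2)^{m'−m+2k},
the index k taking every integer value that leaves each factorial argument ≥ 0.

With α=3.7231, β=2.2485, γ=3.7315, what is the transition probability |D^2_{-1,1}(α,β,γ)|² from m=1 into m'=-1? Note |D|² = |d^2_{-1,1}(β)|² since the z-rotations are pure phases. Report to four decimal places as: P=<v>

Split into d^2_{-1,1}(β=2.2485) × two z-phases.
Half-angle: c=0.431853, s=0.901944. N=√(1·6·6·1)=6.000000
Admissible k: 2..3 (factorial args all ≥0)
  k=2: (−1)^0·6.0000/(2)·0.4319^2·0.9019^2 = +0.455148
  k=3: (−1)^1·6.0000/(6)·0.4319^0·0.9019^4 = -0.661787
d^2_{-1,1}(2.2485) = +0.455148 -0.661787 = -0.206639
|D^2_{-1,1}|² = |d^2_{-1,1}(β)|² = (-0.206639)² = 0.042700 (the z-rotation phases have unit modulus)

P=0.0427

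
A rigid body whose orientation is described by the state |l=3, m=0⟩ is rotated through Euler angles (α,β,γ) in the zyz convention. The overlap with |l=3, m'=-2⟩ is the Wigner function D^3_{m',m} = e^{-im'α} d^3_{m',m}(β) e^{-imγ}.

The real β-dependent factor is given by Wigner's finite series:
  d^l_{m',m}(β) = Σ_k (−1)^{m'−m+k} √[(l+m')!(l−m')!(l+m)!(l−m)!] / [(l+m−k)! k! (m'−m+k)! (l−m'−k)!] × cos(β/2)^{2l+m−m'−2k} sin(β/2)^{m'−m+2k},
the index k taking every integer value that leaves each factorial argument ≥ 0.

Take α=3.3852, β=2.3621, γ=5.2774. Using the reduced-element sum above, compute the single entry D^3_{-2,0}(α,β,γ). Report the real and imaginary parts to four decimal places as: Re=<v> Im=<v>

First d^3_{-2,0}(β=2.3621), then the phase factors e^{-i(-2)α} and e^{-i(0)γ}:
c=cos(2.3621/2)=0.379954, s=sin(2.3621/2)=0.925005; N=√[1·120·6·6]=65.726707
Admissible k: 2..3 (factorial args all ≥0)
  k=2: (−1)^0·65.7267/(12)·0.3800^4·0.9250^2 = +0.097672
  k=3: (−1)^1·65.7267/(12)·0.3800^2·0.9250^4 = -0.578894
d^3_{-2,0}(2.3621) = +0.097672 -0.578894 = -0.481222
D = (+0.883640+0.468166i)·(-0.481222)·(+1.000000+0.000000i) = -0.425227-0.225292i

Re=-0.4252 Im=-0.2253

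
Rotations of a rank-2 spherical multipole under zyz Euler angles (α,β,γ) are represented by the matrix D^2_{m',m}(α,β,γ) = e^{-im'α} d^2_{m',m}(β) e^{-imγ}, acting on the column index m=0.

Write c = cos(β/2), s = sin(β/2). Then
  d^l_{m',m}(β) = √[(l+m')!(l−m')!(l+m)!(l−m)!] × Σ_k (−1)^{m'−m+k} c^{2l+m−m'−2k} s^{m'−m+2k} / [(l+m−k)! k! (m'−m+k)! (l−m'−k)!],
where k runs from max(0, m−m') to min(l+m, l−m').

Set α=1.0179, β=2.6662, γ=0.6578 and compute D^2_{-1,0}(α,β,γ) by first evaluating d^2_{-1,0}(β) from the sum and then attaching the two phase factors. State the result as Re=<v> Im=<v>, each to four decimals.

Split into d^2_{-1,0}(β=2.6662) × two z-phases.
c=cos(2.6662/2)=0.235464, s=sin(2.6662/2)=0.971883; N=√[1·6·2·2]=4.898979
The bounds max(0,m−m')=1 and min(l+m,l−m')=2 give 2 terms
  k=1: (−1)^0·4.8990/(2)·0.2355^3·0.9719^1 = +0.031079
  k=2: (−1)^1·4.8990/(2)·0.2355^1·0.9719^3 = -0.529472
d^2_{-1,0}(2.6662) = +0.031079 -0.529472 = -0.498393
D = (+0.525154+0.851007i)·(-0.498393)·(+1.000000+0.000000i) = -0.261733-0.424136i

Re=-0.2617 Im=-0.4241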